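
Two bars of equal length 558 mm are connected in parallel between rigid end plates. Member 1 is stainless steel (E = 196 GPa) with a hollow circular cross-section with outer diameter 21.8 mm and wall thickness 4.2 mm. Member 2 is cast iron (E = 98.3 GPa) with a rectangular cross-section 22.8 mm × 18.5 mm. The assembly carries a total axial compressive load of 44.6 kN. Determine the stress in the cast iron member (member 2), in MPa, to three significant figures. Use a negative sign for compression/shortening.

-50.4 MPa

A_1 = 232.2 mm².
A_2 = 421.8 mm².
Equal strain + equilibrium ⇒ each member carries load in proportion to AE: A₁E₁ = 45520000 N, A₂E₂ = 41460000 N, ΣAE = 86980000 N.
σ₂ = P·E₂/ΣAE = -44600·98300/86980000 = -50.4 MPa.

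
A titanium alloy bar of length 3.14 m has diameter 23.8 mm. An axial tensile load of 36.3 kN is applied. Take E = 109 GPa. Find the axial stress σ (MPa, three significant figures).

81.6 MPa

A = 444.9 mm².
σ = N/A = 36300/444.9 = 81.59 MPa.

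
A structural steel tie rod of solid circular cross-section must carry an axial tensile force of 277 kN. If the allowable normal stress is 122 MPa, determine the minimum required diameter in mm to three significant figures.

53.8 mm

Required area A ≥ P/σ_allow = 277000/122 = 2270 mm².
For a solid circular section, d ≥ √(4A/π) = 53.77 mm.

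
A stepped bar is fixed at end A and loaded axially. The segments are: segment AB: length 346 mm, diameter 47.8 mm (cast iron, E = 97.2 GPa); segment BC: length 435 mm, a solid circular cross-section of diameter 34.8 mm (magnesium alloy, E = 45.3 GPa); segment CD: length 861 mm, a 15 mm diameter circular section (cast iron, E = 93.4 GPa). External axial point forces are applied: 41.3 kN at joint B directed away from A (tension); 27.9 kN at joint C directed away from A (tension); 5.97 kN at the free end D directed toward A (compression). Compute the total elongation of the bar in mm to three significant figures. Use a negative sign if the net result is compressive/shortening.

Internal axial forces (sectioning from the free end, tension +): N_CD = -5.97 kN, N_BC = 21.93 kN, N_AB = 63.23 kN.
A_AB = 1795 mm².
A_BC = 951.1 mm².
A_CD = 176.7 mm².
δ_AB = 63230·346/(1795·97200) = 0.1254 mm
δ_BC = 21930·435/(951.1·45300) = 0.2214 mm
δ_CD = -5970·861/(176.7·93400) = -0.3114 mm
δ = Σδ_i = 0.0354 mm.

0.0354 mm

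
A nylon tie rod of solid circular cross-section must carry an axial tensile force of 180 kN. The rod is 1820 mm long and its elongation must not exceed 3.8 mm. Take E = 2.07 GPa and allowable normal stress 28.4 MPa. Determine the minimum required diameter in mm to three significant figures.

230 mm

Required area A ≥ P/σ_allow = 180000/28.4 = 6338 mm².
For a solid circular section, d ≥ √(4A/π) = 89.83 mm.
Elongation limit: A ≥ PL/(Eδ_allow) = 180000·1820/(2070·3.8) = 41650 mm² ⇒ d ≥ 230.3 mm.
The elongation limit governs.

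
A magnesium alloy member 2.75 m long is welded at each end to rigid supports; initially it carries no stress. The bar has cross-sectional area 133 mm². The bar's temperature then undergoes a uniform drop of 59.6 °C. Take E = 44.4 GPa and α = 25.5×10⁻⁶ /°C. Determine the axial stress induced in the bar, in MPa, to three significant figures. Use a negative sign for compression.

Free thermal expansion αLΔT = 25.5e-6 · 2750 · -59.6 = -4.179 mm.
The walls impose strain ε = −(-4.179)/2750 = 1.5198e-03; σ = Eε = 44400 · 1.5198e-03 = 67.48 MPa.

67.5 MPa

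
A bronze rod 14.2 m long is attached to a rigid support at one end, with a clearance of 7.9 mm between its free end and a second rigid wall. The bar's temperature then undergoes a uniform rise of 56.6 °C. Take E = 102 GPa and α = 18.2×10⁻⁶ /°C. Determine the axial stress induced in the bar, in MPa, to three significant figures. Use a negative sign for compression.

Free thermal expansion αLΔT = 18.2e-6 · 14200 · 56.6 = 14.63 mm.
The walls engage after the gap closes; constrained expansion = 14.63 − 7.9 = 6.728 mm.
The walls impose strain ε = −(6.728)/14200 = -4.7378e-04; σ = Eε = 102000 · -4.7378e-04 = -48.33 MPa.

-48.3 MPa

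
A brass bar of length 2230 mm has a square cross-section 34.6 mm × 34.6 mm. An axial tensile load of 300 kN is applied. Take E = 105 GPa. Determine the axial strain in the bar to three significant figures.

0.00239

A = 1197 mm².
σ = N/A = 250.6 MPa; ε = σ/E = 250.6/105000 = 2.387e-03.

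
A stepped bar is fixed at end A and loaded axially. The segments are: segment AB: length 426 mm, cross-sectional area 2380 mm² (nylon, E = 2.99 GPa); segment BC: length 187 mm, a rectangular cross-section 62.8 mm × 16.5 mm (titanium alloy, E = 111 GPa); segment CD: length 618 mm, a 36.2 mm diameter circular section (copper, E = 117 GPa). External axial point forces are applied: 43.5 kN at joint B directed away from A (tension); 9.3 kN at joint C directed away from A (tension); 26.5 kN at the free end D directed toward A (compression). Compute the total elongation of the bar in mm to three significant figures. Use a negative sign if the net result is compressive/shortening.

Internal axial forces (sectioning from the free end, tension +): N_CD = -26.5 kN, N_BC = -17.2 kN, N_AB = 26.3 kN.
A_BC = 1036 mm².
A_CD = 1029 mm².
δ_AB = 26300·426/(2380·2990) = 1.574 mm
δ_BC = -17200·187/(1036·111000) = -0.02796 mm
δ_CD = -26500·618/(1029·117000) = -0.136 mm
δ = Σδ_i = 1.41 mm.

1.41 mm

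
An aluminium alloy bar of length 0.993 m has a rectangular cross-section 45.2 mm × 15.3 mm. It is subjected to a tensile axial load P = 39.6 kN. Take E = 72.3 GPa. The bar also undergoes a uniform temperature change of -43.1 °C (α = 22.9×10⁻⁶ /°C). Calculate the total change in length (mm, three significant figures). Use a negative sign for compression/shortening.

-0.194 mm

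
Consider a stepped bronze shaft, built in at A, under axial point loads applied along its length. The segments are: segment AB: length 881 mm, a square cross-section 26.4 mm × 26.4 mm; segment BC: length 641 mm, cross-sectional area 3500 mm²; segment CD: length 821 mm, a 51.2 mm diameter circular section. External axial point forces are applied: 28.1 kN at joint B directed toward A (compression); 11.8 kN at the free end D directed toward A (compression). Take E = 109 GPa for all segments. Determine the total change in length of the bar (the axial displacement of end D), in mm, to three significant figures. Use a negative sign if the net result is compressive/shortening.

Internal axial forces (sectioning from the free end, tension +): N_CD = -11.8 kN, N_BC = -11.8 kN, N_AB = -39.9 kN.
A_AB = 697 mm².
A_CD = 2059 mm².
δ_AB = -39900·881/(697·109000) = -0.4627 mm
δ_BC = -11800·641/(3500·109000) = -0.01983 mm
δ_CD = -11800·821/(2059·109000) = -0.04317 mm
δ = Σδ_i = -0.5257 mm.

-0.526 mm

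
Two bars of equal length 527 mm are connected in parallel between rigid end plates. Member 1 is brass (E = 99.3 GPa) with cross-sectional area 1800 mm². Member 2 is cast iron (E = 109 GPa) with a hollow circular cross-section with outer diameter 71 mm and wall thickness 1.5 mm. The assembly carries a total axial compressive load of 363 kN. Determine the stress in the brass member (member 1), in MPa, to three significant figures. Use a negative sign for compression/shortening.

-168 MPa

A_2 = 327.5 mm².
Equal strain + equilibrium ⇒ each member carries load in proportion to AE: A₁E₁ = 178700000 N, A₂E₂ = 35700000 N, ΣAE = 214400000 N.
σ₁ = P·E₁/ΣAE = -363000·99300/214400000 = -168.1 MPa.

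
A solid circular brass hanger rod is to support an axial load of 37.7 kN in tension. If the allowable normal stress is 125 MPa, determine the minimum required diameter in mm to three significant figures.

19.6 mm

Required area A ≥ P/σ_allow = 37700/125 = 301.6 mm².
For a solid circular section, d ≥ √(4A/π) = 19.6 mm.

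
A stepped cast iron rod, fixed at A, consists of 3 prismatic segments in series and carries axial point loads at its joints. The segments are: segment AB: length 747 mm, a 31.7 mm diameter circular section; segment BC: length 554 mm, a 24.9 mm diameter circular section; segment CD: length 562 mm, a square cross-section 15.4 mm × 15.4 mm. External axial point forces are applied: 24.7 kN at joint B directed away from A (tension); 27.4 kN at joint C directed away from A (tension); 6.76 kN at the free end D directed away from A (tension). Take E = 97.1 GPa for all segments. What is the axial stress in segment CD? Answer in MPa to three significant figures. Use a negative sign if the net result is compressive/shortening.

28.5 MPa

Internal axial forces (sectioning from the free end, tension +): N_CD = 6.76 kN, N_BC = 34.16 kN, N_AB = 58.86 kN.
A_CD = 237.2 mm².
σ_CD = N_CD/A_CD = 6760/237.2 = 28.5 MPa.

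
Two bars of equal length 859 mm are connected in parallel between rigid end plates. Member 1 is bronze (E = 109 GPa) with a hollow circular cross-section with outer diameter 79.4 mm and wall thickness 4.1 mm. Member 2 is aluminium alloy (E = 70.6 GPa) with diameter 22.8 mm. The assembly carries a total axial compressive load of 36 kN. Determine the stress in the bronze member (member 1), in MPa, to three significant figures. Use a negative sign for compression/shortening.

A_1 = 969.9 mm².
A_2 = 408.3 mm².
Equal strain + equilibrium ⇒ each member carries load in proportion to AE: A₁E₁ = 105700000 N, A₂E₂ = 28820000 N, ΣAE = 134500000 N.
σ₁ = P·E₁/ΣAE = -36000·109000/134500000 = -29.17 MPa.

-29.2 MPa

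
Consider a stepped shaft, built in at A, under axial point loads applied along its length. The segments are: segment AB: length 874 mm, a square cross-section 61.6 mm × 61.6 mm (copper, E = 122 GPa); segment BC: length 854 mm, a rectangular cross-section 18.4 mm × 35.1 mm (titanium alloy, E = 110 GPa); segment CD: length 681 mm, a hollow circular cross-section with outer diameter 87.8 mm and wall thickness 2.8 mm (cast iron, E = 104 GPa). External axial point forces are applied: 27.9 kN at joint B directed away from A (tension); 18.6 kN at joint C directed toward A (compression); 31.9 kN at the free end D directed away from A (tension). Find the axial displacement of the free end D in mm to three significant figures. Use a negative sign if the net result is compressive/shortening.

0.517 mm

Internal axial forces (sectioning from the free end, tension +): N_CD = 31.9 kN, N_BC = 13.3 kN, N_AB = 41.2 kN.
A_AB = 3795 mm².
A_BC = 645.8 mm².
A_CD = 747.7 mm².
δ_AB = 41200·874/(3795·122000) = 0.07778 mm
δ_BC = 13300·854/(645.8·110000) = 0.1599 mm
δ_CD = 31900·681/(747.7·104000) = 0.2794 mm
δ = Σδ_i = 0.517 mm.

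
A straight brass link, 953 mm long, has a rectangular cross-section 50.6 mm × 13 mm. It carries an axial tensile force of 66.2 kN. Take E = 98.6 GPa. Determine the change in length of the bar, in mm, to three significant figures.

0.973 mm

A = 657.8 mm².
δ_mech = NL/(AE) = 66200·953/(657.8·98600) = 0.9727 mm.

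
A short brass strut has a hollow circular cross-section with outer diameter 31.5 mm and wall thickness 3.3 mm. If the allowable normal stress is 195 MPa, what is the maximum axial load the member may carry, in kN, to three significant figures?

A = 292.4 mm².
P_max = σ_allow · A = 195 · 292.4 = 57010 N = 57.01 kN.

57.0 kN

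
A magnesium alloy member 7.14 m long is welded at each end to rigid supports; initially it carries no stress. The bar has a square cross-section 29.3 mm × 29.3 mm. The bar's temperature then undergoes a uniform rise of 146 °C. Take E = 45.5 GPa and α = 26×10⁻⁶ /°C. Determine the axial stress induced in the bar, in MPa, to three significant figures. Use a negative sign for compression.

-173 MPa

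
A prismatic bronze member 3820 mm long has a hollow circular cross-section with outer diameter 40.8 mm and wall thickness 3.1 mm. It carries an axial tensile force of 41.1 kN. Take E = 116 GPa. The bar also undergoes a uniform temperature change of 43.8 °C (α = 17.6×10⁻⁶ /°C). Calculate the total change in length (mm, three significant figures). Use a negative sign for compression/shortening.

A = 367.2 mm².
δ_mech = NL/(AE) = 41100·3820/(367.2·116000) = 3.686 mm.
δ_thermal = αLΔT = 17.6e-6·3820·43.8 = 2.945 mm.
δ = δ_mech + δ_thermal = 6.631 mm.

6.63 mm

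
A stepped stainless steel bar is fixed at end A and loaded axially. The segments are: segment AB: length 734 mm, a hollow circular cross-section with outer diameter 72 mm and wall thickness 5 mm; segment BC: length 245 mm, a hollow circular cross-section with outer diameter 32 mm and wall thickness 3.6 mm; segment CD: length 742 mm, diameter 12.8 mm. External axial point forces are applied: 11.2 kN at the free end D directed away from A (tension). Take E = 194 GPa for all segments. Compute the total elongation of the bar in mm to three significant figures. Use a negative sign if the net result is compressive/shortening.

0.417 mm

Internal axial forces (sectioning from the free end, tension +): N_CD = 11.2 kN, N_BC = 11.2 kN, N_AB = 11.2 kN.
A_AB = 1052 mm².
A_BC = 321.2 mm².
A_CD = 128.7 mm².
δ_AB = 11200·734/(1052·194000) = 0.04026 mm
δ_BC = 11200·245/(321.2·194000) = 0.04404 mm
δ_CD = 11200·742/(128.7·194000) = 0.3329 mm
δ = Σδ_i = 0.4172 mm.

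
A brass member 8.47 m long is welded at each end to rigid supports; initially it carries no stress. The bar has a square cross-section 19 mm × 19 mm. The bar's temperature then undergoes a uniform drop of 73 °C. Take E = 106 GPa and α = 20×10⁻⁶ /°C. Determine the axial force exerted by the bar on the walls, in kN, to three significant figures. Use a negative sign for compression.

Free thermal expansion αLΔT = 20e-6 · 8470 · -73 = -12.37 mm.
The walls impose strain ε = −(-12.37)/8470 = 1.4600e-03; σ = Eε = 106000 · 1.4600e-03 = 154.8 MPa.
Wall reaction R = σ·A = 154.8·361 = 55870 N = 55.87 kN.

55.9 kN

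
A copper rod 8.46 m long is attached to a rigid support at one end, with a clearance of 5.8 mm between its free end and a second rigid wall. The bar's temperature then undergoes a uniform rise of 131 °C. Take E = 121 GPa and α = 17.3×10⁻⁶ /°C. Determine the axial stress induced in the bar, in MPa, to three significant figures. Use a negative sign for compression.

-191 MPa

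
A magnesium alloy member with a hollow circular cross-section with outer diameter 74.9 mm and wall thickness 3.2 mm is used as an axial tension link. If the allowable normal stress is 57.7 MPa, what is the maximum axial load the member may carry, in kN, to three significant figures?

41.6 kN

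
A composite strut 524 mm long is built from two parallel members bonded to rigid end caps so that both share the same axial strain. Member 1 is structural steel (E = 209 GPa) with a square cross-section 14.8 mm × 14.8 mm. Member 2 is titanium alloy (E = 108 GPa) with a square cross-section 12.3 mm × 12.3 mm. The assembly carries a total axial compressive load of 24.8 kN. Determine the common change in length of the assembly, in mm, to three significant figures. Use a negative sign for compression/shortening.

-0.209 mm

A_1 = 219 mm².
A_2 = 151.3 mm².
Equal strain + equilibrium ⇒ each member carries load in proportion to AE: A₁E₁ = 45780000 N, A₂E₂ = 16340000 N, ΣAE = 62120000 N.
δ = PL/ΣAE = -24800·524/62120000 = -0.2092 mm.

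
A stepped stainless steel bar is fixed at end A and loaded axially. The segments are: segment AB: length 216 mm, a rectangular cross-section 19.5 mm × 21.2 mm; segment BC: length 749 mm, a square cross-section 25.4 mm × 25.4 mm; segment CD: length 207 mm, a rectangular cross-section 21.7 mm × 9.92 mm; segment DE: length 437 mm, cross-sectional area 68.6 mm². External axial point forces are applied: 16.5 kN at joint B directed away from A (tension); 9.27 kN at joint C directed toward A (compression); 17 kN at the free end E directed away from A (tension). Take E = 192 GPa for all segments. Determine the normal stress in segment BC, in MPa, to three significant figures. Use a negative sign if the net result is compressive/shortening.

12.0 MPa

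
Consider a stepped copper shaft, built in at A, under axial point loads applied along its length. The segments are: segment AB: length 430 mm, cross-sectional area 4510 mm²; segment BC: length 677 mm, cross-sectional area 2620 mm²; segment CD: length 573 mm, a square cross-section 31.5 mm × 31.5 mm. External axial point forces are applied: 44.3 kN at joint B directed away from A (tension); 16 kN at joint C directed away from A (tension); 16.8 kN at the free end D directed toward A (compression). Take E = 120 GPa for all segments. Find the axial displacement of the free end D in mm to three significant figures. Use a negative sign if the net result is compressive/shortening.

-0.0480 mm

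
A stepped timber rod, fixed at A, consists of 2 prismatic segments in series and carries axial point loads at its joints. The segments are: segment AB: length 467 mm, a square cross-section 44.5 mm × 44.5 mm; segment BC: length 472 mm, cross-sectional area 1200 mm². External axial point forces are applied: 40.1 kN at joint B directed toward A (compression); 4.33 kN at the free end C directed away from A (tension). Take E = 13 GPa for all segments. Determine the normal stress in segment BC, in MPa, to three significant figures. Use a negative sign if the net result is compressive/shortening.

3.61 MPa

Internal axial forces (sectioning from the free end, tension +): N_BC = 4.33 kN, N_AB = -35.77 kN.
σ_BC = N_BC/A_BC = 4330/1200 = 3.608 MPa.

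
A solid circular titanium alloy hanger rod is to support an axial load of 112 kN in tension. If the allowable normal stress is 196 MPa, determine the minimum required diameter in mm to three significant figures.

27.0 mm

Required area A ≥ P/σ_allow = 112000/196 = 571.4 mm².
For a solid circular section, d ≥ √(4A/π) = 26.97 mm.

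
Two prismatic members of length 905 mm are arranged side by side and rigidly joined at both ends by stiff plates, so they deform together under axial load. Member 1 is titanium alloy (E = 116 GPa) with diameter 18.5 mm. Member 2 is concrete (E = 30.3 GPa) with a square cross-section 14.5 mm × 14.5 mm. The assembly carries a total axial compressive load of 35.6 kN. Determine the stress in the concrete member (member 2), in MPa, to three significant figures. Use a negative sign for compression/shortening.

A_1 = 268.8 mm².
A_2 = 210.2 mm².
Equal strain + equilibrium ⇒ each member carries load in proportion to AE: A₁E₁ = 31180000 N, A₂E₂ = 6371000 N, ΣAE = 37550000 N.
σ₂ = P·E₂/ΣAE = -35600·30300/37550000 = -28.73 MPa.

-28.7 MPa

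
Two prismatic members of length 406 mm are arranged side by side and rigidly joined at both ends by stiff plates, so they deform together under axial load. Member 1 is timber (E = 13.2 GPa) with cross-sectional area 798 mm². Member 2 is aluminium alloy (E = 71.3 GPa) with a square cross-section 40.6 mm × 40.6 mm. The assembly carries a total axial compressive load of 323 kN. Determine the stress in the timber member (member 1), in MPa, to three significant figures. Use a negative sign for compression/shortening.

-33.3 MPa

A_2 = 1648 mm².
Equal strain + equilibrium ⇒ each member carries load in proportion to AE: A₁E₁ = 10530000 N, A₂E₂ = 117500000 N, ΣAE = 128100000 N.
σ₁ = P·E₁/ΣAE = -323000·13200/128100000 = -33.29 MPa.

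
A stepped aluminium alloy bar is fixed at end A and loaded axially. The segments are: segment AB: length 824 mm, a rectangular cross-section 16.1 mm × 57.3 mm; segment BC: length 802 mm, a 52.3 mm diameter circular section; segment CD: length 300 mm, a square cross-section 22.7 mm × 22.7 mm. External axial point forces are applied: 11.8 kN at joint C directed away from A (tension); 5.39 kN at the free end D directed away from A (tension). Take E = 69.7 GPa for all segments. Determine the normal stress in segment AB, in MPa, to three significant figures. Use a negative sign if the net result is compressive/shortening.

18.6 MPa

Internal axial forces (sectioning from the free end, tension +): N_CD = 5.39 kN, N_BC = 17.19 kN, N_AB = 17.19 kN.
A_AB = 922.5 mm².
σ_AB = N_AB/A_AB = 17190/922.5 = 18.63 MPa.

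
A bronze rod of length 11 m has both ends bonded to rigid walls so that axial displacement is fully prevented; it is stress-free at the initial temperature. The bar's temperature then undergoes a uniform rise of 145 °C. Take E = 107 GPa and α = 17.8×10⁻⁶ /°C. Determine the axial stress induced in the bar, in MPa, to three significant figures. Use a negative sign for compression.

Free thermal expansion αLΔT = 17.8e-6 · 11000 · 145 = 28.39 mm.
The walls impose strain ε = −(28.39)/11000 = -2.5810e-03; σ = Eε = 107000 · -2.5810e-03 = -276.2 MPa.

-276 MPa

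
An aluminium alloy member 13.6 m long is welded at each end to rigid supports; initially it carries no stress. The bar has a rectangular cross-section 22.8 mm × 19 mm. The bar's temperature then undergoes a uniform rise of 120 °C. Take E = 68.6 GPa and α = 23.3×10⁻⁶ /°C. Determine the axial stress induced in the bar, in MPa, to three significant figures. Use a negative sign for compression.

-192 MPa

Free thermal expansion αLΔT = 23.3e-6 · 13600 · 120 = 38.03 mm.
The walls impose strain ε = −(38.03)/13600 = -2.7960e-03; σ = Eε = 68600 · -2.7960e-03 = -191.8 MPa.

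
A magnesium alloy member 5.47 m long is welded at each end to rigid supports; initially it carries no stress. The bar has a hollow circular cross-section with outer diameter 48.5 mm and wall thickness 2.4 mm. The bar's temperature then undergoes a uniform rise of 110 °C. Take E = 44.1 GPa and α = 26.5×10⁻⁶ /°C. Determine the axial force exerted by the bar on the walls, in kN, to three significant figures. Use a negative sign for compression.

-44.7 kN

Free thermal expansion αLΔT = 26.5e-6 · 5470 · 110 = 15.95 mm.
The walls impose strain ε = −(15.95)/5470 = -2.9150e-03; σ = Eε = 44100 · -2.9150e-03 = -128.6 MPa.
Wall reaction R = σ·A = -128.6·347.6 = -44680 N = -44.68 kN.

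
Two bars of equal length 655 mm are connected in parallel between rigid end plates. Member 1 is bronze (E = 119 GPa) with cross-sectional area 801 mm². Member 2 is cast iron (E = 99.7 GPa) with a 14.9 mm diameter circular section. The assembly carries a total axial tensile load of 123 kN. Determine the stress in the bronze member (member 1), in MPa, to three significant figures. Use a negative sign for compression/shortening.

130 MPa

A_2 = 174.4 mm².
Equal strain + equilibrium ⇒ each member carries load in proportion to AE: A₁E₁ = 95320000 N, A₂E₂ = 17380000 N, ΣAE = 112700000 N.
σ₁ = P·E₁/ΣAE = 123000·119000/112700000 = 129.9 MPa.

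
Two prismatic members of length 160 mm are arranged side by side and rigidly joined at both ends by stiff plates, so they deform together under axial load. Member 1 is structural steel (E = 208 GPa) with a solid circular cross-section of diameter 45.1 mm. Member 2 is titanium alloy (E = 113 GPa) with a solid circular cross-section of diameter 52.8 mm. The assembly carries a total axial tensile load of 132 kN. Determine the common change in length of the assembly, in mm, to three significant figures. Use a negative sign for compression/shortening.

0.0364 mm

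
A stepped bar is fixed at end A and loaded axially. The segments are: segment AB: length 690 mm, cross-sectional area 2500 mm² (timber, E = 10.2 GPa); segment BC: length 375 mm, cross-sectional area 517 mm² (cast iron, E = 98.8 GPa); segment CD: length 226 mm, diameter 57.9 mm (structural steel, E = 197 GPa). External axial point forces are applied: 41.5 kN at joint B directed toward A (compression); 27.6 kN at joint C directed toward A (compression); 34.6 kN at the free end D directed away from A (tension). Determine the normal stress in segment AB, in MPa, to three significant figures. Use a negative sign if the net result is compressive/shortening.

Internal axial forces (sectioning from the free end, tension +): N_CD = 34.6 kN, N_BC = 7 kN, N_AB = -34.5 kN.
σ_AB = N_AB/A_AB = -34500/2500 = -13.8 MPa.

-13.8 MPa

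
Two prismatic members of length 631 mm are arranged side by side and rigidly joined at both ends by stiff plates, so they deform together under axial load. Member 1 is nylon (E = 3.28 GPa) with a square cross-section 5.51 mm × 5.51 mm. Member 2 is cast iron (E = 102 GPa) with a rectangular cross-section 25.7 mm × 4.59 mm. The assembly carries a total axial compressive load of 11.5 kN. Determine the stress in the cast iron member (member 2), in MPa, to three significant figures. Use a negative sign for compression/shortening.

A_1 = 30.36 mm².
A_2 = 118 mm².
Equal strain + equilibrium ⇒ each member carries load in proportion to AE: A₁E₁ = 99580 N, A₂E₂ = 12030000 N, ΣAE = 12130000 N.
σ₂ = P·E₂/ΣAE = -11500·102000/12130000 = -96.69 MPa.

-96.7 MPa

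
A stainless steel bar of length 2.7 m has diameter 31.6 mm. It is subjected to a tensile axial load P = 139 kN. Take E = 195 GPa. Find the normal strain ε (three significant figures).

A = 784.3 mm².
σ = N/A = 177.2 MPa; ε = σ/E = 177.2/195000 = 9.089e-04.

9.09e-04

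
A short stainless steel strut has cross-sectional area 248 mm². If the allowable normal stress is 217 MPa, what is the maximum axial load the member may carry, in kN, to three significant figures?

P_max = σ_allow · A = 217 · 248 = 53820 N = 53.82 kN.

53.8 kN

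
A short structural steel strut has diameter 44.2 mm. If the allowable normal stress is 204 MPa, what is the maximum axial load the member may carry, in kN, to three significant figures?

A = 1534 mm².
P_max = σ_allow · A = 204 · 1534 = 313000 N = 313 kN.

313 kN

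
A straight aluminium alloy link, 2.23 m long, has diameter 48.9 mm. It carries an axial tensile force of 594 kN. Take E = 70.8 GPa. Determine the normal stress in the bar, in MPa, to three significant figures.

316 MPa

A = 1878 mm².
σ = N/A = 594000/1878 = 316.3 MPa.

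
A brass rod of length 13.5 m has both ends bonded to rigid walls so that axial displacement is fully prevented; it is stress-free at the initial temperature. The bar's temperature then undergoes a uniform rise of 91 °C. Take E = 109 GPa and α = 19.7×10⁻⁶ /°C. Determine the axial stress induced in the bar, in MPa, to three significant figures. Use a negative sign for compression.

-195 MPa

Free thermal expansion αLΔT = 19.7e-6 · 13500 · 91 = 24.2 mm.
The walls impose strain ε = −(24.2)/13500 = -1.7927e-03; σ = Eε = 109000 · -1.7927e-03 = -195.4 MPa.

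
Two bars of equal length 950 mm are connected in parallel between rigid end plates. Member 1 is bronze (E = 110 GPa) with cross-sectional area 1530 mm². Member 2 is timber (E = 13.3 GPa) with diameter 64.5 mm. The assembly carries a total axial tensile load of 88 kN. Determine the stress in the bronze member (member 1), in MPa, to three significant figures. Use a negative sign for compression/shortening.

A_2 = 3267 mm².
Equal strain + equilibrium ⇒ each member carries load in proportion to AE: A₁E₁ = 168300000 N, A₂E₂ = 43460000 N, ΣAE = 211800000 N.
σ₁ = P·E₁/ΣAE = 88000·110000/211800000 = 45.71 MPa.

45.7 MPa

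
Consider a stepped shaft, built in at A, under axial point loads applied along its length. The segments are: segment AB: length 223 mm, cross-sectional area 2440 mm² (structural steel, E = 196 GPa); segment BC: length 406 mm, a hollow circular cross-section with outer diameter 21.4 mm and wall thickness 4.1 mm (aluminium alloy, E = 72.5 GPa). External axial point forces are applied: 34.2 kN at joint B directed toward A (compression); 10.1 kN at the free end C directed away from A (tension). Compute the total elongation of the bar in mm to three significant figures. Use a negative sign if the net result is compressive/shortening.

0.243 mm

Internal axial forces (sectioning from the free end, tension +): N_BC = 10.1 kN, N_AB = -24.1 kN.
A_BC = 222.8 mm².
δ_AB = -24100·223/(2440·196000) = -0.01124 mm
δ_BC = 10100·406/(222.8·72500) = 0.2538 mm
δ = Σδ_i = 0.2426 mm.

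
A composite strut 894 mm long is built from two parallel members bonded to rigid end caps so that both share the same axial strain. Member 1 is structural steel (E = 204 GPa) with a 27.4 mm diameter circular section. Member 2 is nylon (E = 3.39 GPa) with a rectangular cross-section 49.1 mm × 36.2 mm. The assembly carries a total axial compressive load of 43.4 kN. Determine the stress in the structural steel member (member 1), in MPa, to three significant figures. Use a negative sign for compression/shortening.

A_1 = 589.6 mm².
A_2 = 1777 mm².
Equal strain + equilibrium ⇒ each member carries load in proportion to AE: A₁E₁ = 120300000 N, A₂E₂ = 6025000 N, ΣAE = 126300000 N.
σ₁ = P·E₁/ΣAE = -43400·204000/126300000 = -70.09 MPa.

-70.1 MPa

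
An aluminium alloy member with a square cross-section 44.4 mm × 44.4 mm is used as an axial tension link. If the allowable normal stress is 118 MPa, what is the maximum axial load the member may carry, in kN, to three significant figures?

A = 1971 mm².
P_max = σ_allow · A = 118 · 1971 = 232600 N = 232.6 kN.

233 kN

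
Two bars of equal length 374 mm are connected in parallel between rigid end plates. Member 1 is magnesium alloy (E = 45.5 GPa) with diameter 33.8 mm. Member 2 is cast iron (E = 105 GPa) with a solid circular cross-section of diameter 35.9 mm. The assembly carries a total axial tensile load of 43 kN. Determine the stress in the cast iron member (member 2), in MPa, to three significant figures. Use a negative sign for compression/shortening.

A_1 = 897.3 mm².
A_2 = 1012 mm².
Equal strain + equilibrium ⇒ each member carries load in proportion to AE: A₁E₁ = 40830000 N, A₂E₂ = 106300000 N, ΣAE = 147100000 N.
σ₂ = P·E₂/ΣAE = 43000·105000/147100000 = 30.69 MPa.

30.7 MPa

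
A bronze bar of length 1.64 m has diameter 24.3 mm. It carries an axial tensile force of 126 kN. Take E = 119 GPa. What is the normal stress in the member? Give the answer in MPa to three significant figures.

A = 463.8 mm².
σ = N/A = 126000/463.8 = 271.7 MPa.

272 MPa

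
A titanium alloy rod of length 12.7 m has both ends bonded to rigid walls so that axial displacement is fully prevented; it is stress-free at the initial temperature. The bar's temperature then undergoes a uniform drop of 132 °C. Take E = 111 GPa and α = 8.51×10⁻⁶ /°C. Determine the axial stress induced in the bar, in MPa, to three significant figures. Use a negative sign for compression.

Free thermal expansion αLΔT = 8.51e-6 · 12700 · -132 = -14.27 mm.
The walls impose strain ε = −(-14.27)/12700 = 1.1233e-03; σ = Eε = 111000 · 1.1233e-03 = 124.7 MPa.

125 MPa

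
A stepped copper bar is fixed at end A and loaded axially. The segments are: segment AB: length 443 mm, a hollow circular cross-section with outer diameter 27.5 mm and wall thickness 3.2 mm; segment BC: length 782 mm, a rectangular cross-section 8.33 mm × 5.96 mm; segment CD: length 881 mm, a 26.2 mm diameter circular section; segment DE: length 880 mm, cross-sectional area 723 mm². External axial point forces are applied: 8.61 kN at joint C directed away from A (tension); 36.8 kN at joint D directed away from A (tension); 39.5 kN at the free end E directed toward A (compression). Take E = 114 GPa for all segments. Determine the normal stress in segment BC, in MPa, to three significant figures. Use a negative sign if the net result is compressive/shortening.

Internal axial forces (sectioning from the free end, tension +): N_DE = -39.5 kN, N_CD = -2.7 kN, N_BC = 5.91 kN, N_AB = 5.91 kN.
A_BC = 49.65 mm².
σ_BC = N_BC/A_BC = 5910/49.65 = 119 MPa.

119 MPa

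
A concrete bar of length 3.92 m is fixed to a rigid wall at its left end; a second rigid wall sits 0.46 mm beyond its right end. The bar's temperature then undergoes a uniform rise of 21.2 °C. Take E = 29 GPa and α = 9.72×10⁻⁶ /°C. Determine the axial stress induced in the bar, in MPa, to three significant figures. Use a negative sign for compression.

Free thermal expansion αLΔT = 9.72e-6 · 3920 · 21.2 = 0.8078 mm.
The walls engage after the gap closes; constrained expansion = 0.8078 − 0.46 = 0.3478 mm.
The walls impose strain ε = −(0.3478)/3920 = -8.8717e-05; σ = Eε = 29000 · -8.8717e-05 = -2.573 MPa.

-2.57 MPa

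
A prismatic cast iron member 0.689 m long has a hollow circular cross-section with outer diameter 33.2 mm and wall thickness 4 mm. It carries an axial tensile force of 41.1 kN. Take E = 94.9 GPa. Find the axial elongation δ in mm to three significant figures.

A = 366.9 mm².
δ_mech = NL/(AE) = 41100·689/(366.9·94900) = 0.8132 mm.

0.813 mm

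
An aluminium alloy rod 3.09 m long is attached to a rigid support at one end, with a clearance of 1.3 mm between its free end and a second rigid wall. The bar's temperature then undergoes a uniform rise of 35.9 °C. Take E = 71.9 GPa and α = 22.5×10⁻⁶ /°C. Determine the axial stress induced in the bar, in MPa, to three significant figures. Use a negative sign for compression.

Free thermal expansion αLΔT = 22.5e-6 · 3090 · 35.9 = 2.496 mm.
The walls engage after the gap closes; constrained expansion = 2.496 − 1.3 = 1.196 mm.
The walls impose strain ε = −(1.196)/3090 = -3.8704e-04; σ = Eε = 71900 · -3.8704e-04 = -27.83 MPa.

-27.8 MPa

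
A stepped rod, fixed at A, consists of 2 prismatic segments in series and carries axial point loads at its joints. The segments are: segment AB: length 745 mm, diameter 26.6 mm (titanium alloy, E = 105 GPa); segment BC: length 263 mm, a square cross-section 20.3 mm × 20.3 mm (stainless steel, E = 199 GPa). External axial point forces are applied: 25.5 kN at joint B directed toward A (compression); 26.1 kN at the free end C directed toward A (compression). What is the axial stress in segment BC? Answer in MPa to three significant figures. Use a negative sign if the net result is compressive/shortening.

Internal axial forces (sectioning from the free end, tension +): N_BC = -26.1 kN, N_AB = -51.6 kN.
A_BC = 412.1 mm².
σ_BC = N_BC/A_BC = -26100/412.1 = -63.34 MPa.

-63.3 MPa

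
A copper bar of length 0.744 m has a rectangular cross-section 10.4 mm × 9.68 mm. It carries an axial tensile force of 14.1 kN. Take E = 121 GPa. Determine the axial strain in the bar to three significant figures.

0.00116

A = 100.7 mm².
σ = N/A = 140.1 MPa; ε = σ/E = 140.1/121000 = 1.158e-03.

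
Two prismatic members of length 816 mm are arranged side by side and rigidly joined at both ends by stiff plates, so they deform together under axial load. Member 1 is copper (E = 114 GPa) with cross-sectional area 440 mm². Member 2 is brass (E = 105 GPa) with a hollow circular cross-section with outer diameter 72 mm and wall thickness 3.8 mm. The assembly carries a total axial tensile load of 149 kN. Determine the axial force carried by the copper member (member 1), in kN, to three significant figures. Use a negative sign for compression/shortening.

A_2 = 814.2 mm².
Equal strain + equilibrium ⇒ each member carries load in proportion to AE: A₁E₁ = 50160000 N, A₂E₂ = 85490000 N, ΣAE = 135600000 N.
F₁ = P·A₁E₁/ΣAE = 149000·50160000/135600000 = 55100 N.

55.1 kN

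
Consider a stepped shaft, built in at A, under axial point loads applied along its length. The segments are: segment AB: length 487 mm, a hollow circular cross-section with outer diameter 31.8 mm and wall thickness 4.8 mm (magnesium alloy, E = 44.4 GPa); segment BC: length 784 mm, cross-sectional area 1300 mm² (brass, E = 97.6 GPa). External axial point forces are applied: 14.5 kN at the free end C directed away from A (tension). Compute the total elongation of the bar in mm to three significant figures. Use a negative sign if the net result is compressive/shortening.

0.480 mm

Internal axial forces (sectioning from the free end, tension +): N_BC = 14.5 kN, N_AB = 14.5 kN.
A_AB = 407.2 mm².
δ_AB = 14500·487/(407.2·44400) = 0.3906 mm
δ_BC = 14500·784/(1300·97600) = 0.0896 mm
δ = Σδ_i = 0.4802 mm.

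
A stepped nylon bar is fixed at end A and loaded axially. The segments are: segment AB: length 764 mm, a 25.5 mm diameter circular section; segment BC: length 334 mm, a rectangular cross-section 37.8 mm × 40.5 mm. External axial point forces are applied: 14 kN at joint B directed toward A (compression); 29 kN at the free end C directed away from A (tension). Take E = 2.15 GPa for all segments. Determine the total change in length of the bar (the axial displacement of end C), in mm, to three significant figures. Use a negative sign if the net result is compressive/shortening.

Internal axial forces (sectioning from the free end, tension +): N_BC = 29 kN, N_AB = 15 kN.
A_AB = 510.7 mm².
A_BC = 1531 mm².
δ_AB = 15000·764/(510.7·2150) = 10.44 mm
δ_BC = 29000·334/(1531·2150) = 2.943 mm
δ = Σδ_i = 13.38 mm.

13.4 mm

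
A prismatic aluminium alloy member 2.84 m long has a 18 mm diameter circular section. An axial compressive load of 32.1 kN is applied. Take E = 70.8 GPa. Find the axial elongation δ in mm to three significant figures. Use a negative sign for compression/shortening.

-5.06 mm

A = 254.5 mm².
δ_mech = NL/(AE) = -32100·2840/(254.5·70800) = -5.06 mm.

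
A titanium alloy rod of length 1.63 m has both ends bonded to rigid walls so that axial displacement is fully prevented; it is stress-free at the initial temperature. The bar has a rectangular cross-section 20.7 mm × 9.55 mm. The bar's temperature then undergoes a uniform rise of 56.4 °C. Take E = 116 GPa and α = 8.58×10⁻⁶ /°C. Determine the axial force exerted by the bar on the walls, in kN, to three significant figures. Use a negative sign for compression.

Free thermal expansion αLΔT = 8.58e-6 · 1630 · 56.4 = 0.7888 mm.
The walls impose strain ε = −(0.7888)/1630 = -4.8391e-04; σ = Eε = 116000 · -4.8391e-04 = -56.13 MPa.
Wall reaction R = σ·A = -56.13·197.7 = -11100 N = -11.1 kN.

-11.1 kN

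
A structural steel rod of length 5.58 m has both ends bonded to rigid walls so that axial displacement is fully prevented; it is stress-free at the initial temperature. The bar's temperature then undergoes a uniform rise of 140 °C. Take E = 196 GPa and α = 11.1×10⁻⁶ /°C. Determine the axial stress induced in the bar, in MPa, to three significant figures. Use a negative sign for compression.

Free thermal expansion αLΔT = 11.1e-6 · 5580 · 140 = 8.671 mm.
The walls impose strain ε = −(8.671)/5580 = -1.5540e-03; σ = Eε = 196000 · -1.5540e-03 = -304.6 MPa.

-305 MPa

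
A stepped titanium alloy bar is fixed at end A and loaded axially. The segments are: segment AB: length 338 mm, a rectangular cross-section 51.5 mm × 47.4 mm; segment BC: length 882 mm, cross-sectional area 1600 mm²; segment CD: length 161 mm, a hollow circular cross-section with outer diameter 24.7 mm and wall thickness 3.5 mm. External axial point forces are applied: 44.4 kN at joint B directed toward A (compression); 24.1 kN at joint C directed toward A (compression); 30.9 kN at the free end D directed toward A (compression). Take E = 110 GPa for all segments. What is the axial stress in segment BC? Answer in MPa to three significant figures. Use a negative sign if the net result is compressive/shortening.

-34.4 MPa

Internal axial forces (sectioning from the free end, tension +): N_CD = -30.9 kN, N_BC = -55 kN, N_AB = -99.4 kN.
σ_BC = N_BC/A_BC = -55000/1600 = -34.38 MPa.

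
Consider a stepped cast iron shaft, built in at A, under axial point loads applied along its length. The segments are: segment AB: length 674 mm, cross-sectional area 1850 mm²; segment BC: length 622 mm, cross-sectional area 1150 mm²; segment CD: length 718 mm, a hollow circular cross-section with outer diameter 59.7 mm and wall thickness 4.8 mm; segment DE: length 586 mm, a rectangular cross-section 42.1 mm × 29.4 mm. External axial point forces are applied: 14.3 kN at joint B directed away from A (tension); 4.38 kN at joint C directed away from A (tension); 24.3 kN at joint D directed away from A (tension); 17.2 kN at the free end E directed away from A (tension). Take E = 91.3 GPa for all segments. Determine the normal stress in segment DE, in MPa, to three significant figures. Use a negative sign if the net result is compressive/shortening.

13.9 MPa

Internal axial forces (sectioning from the free end, tension +): N_DE = 17.2 kN, N_CD = 41.5 kN, N_BC = 45.88 kN, N_AB = 60.18 kN.
A_DE = 1238 mm².
σ_DE = N_DE/A_DE = 17200/1238 = 13.9 MPa.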